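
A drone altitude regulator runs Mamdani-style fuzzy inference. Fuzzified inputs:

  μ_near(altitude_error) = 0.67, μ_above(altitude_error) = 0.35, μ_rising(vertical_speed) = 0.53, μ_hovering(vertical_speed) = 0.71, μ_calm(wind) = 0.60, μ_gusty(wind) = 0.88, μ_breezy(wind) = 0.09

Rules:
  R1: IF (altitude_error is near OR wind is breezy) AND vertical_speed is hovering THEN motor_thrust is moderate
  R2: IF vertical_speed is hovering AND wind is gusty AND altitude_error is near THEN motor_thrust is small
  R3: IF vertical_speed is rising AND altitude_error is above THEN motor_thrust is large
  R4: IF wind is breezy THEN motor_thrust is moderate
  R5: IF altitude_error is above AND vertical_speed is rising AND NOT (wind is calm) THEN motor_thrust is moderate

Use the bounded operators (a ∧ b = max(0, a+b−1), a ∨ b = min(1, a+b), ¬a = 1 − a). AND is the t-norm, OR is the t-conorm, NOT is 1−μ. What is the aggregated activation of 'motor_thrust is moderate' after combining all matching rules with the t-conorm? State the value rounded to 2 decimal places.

R1: (near=0.67 OR breezy=0.09) = 0.76; AND[max(0, a+b−1)] with hovering=0.71 → w = 0.47
R2: hovering=0.71, gusty=0.88, near=0.67; AND[max(0, a+b−1)] → w = 0.26
R3: rising=0.53, above=0.35; AND[max(0, a+b−1)] → w = 0.00
R4: breezy=0.09 → w = 0.09
R5: above=0.35, rising=0.53, ¬calm=1−0.60=0.40; AND[max(0, a+b−1)] → w = 0.00
Rules with consequent 'moderate': {R1, R4, R5} → strengths 0.47, 0.09, 0.00
Aggregate via t-conorm [min(1, a+b)]: 0.56

0.56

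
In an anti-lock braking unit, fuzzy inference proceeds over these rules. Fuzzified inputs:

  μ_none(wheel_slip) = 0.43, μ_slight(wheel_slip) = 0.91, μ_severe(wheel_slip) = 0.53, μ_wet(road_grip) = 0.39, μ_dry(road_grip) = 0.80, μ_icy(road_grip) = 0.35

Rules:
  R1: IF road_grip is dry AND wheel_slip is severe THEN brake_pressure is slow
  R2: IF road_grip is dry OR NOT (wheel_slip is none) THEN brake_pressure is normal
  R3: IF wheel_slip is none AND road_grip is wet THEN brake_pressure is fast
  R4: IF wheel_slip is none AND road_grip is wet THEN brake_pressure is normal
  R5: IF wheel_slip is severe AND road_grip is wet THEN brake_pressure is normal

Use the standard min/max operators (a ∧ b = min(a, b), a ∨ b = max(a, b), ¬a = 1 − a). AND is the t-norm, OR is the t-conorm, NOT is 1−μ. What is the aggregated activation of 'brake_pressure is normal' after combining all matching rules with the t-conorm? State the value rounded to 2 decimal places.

0.80

R1: dry=0.80, severe=0.53; AND[min(a, b)] → w = 0.53
R2: dry=0.80, ¬none=1−0.43=0.57; OR[max(a, b)] → w = 0.80
R3: none=0.43, wet=0.39; AND[min(a, b)] → w = 0.39
R4: none=0.43, wet=0.39; AND[min(a, b)] → w = 0.39
R5: severe=0.53, wet=0.39; AND[min(a, b)] → w = 0.39
Rules with consequent 'normal': {R2, R4, R5} → strengths 0.80, 0.39, 0.39
Aggregate via t-conorm [max(a, b)]: 0.80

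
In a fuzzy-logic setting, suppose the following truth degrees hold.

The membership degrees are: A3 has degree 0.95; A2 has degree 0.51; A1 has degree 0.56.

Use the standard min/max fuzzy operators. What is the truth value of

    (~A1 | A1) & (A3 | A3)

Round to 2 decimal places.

~A1 = 1 − 0.56 = 0.44
~A1 | A1 = max(a, b) on (0.44, 0.56) = 0.56
A3 | A3 = max(a, b) on (0.95, 0.95) = 0.95
(~A1 | A1) & (A3 | A3) = min(a, b) on (0.56, 0.95) = 0.56

0.56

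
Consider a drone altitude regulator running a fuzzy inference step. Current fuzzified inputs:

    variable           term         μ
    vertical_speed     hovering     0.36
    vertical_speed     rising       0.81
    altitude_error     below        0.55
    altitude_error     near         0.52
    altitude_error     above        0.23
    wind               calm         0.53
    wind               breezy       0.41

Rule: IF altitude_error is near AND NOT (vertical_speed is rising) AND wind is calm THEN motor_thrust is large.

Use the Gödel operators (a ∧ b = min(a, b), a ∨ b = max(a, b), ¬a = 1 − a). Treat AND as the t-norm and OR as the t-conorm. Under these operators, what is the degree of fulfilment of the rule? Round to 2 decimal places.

0.19

firing strength: near=0.52, ¬rising=1−0.81=0.19, calm=0.53; AND[min(a, b)] → w = 0.19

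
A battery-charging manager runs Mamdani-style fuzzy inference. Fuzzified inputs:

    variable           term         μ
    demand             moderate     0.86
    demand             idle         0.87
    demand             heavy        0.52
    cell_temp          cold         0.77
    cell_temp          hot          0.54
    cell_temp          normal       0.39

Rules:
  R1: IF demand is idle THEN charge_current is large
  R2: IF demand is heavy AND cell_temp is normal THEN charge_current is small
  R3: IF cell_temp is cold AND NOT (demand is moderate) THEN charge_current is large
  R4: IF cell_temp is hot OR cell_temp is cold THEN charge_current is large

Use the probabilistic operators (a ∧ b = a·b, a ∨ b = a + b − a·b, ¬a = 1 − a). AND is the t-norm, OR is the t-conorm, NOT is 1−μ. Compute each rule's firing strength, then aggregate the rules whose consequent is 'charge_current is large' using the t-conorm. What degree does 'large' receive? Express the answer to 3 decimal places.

R1: idle=0.87 → w = 0.8700
R2: heavy=0.52, normal=0.39; AND[a·b] → w = 0.2028
R3: cold=0.77, ¬moderate=1−0.86=0.14; AND[a·b] → w = 0.1078
R4: hot=0.54, cold=0.77; OR[a + b − a·b] → w = 0.8942
Rules with consequent 'large': {R1, R3, R4} → strengths 0.8700, 0.1078, 0.8942
Aggregate via t-conorm [a + b − a·b]: 0.9877

0.988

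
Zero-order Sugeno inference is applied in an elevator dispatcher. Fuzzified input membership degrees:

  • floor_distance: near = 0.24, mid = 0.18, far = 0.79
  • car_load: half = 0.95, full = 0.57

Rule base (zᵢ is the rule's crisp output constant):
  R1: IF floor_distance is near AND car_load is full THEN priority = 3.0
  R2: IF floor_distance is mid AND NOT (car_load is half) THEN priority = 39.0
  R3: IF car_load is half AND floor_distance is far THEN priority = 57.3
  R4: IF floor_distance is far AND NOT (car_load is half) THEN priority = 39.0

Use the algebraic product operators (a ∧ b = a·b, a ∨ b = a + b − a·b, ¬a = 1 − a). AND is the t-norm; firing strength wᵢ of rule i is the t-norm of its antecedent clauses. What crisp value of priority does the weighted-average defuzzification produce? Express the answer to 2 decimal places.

R1 (z=3.0): near=0.24, full=0.57; AND[a·b] → w = 0.1368
R2 (z=39.0): mid=0.18, ¬half=1−0.95=0.05; AND[a·b] → w = 0.0090
R3 (z=57.3): half=0.95, far=0.79; AND[a·b] → w = 0.7505
R4 (z=39.0): far=0.79, ¬half=1−0.95=0.05; AND[a·b] → w = 0.0395
Weighted average = (0.1368·3.0 + 0.0090·39.0 + 0.7505·57.3 + 0.0395·39.0) / (0.1368 + 0.0090 + 0.7505 + 0.0395)
  = 45.3055 / 0.9358 = 48.41

48.41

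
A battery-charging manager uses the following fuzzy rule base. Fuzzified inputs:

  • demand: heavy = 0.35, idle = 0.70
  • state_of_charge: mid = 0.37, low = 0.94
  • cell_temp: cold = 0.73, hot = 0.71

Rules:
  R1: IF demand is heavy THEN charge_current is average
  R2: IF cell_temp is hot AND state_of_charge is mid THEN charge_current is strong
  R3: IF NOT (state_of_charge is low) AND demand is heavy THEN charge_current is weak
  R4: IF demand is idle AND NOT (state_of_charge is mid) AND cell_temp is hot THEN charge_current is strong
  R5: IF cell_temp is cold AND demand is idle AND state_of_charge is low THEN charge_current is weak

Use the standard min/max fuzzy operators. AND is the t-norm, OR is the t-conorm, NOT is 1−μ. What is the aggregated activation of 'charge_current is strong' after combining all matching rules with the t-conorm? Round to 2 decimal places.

0.63

R1: heavy=0.35 → w = 0.35
R2: hot=0.71, mid=0.37; AND[min(a, b)] → w = 0.37
R3: ¬low=1−0.94=0.06, heavy=0.35; AND[min(a, b)] → w = 0.06
R4: idle=0.70, ¬mid=1−0.37=0.63, hot=0.71; AND[min(a, b)] → w = 0.63
R5: cold=0.73, idle=0.70, low=0.94; AND[min(a, b)] → w = 0.70
Rules with consequent 'strong': {R2, R4} → strengths 0.37, 0.63
Aggregate via t-conorm [max(a, b)]: 0.63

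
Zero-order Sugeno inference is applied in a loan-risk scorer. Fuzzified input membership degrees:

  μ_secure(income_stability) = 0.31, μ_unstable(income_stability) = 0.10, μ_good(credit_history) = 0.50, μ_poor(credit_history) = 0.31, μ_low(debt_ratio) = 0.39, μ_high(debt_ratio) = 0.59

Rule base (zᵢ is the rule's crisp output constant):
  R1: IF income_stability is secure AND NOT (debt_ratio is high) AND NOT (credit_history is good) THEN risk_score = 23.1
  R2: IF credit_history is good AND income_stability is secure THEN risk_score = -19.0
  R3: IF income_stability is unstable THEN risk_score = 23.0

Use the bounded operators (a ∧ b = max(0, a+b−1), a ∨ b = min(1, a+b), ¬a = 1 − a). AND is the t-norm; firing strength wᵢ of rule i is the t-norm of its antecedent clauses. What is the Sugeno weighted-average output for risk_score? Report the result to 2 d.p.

R1 (z=23.1): secure=0.31, ¬high=1−0.59=0.41, ¬good=1−0.50=0.50; AND[max(0, a+b−1)] → w = 0.00
R2 (z=-19.0): good=0.50, secure=0.31; AND[max(0, a+b−1)] → w = 0.00
R3 (z=23.0): unstable=0.10 → w = 0.10
Weighted average = (0.00·23.1 + 0.00·-19.0 + 0.10·23.0) / (0.00 + 0.00 + 0.10)
  = 2.3000 / 0.1000 = 23.00

23.00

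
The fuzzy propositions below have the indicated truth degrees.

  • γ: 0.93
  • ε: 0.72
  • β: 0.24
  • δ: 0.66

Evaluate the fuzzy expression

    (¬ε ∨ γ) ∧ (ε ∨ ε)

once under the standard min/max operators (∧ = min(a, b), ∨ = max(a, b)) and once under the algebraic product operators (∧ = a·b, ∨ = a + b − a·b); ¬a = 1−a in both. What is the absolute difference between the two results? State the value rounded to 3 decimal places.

0.155

Under standard min/max:
  ¬ε = 1 − 0.72 = 0.28
  ¬ε ∨ γ = max(a, b) on (0.28, 0.93) = 0.93
  ε ∨ ε = max(a, b) on (0.72, 0.72) = 0.72
  (¬ε ∨ γ) ∧ (ε ∨ ε) = min(a, b) on (0.93, 0.72) = 0.72
  → value = 0.7200
Under algebraic product:
  ¬ε = 1 − 0.7200 = 0.2800
  ¬ε ∨ γ = a + b − a·b on (0.2800, 0.9300) = 0.9496
  ε ∨ ε = a + b − a·b on (0.7200, 0.7200) = 0.9216
  (¬ε ∨ γ) ∧ (ε ∨ ε) = a·b on (0.9496, 0.9216) = 0.8752
  → value = 0.8752
|0.7200 − 0.8752| = 0.155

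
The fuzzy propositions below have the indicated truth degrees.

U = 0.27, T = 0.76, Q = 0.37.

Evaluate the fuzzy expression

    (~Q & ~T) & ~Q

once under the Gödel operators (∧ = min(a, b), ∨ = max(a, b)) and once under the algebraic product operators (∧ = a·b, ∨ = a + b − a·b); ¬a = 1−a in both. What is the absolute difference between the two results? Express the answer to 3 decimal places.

0.145

Under Gödel:
  ~Q = 1 − 0.37 = 0.63
  ~T = 1 − 0.76 = 0.24
  ~Q & ~T = min(a, b) on (0.63, 0.24) = 0.24
  ~Q = 1 − 0.37 = 0.63
  (~Q & ~T) & ~Q = min(a, b) on (0.24, 0.63) = 0.24
  → value = 0.2400
Under algebraic product:
  ~Q = 1 − 0.3700 = 0.6300
  ~T = 1 − 0.7600 = 0.2400
  ~Q & ~T = a·b on (0.6300, 0.2400) = 0.1512
  ~Q = 1 − 0.3700 = 0.6300
  (~Q & ~T) & ~Q = a·b on (0.1512, 0.6300) = 0.0953
  → value = 0.0953
|0.2400 − 0.0953| = 0.145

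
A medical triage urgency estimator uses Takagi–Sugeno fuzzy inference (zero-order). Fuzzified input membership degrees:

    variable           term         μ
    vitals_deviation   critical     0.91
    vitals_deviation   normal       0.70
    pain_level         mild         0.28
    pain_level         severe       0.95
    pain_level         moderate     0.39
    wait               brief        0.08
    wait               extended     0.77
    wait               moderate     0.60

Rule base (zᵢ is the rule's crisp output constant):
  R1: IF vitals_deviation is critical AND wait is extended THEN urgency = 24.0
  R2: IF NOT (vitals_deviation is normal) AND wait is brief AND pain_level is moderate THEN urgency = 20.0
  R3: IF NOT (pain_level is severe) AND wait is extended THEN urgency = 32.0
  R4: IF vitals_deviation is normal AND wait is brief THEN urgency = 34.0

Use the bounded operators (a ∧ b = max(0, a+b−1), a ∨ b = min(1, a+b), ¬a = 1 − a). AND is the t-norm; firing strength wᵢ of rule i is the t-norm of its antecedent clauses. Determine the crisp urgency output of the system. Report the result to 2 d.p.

R1 (z=24.0): critical=0.91, extended=0.77; AND[max(0, a+b−1)] → w = 0.68
R2 (z=20.0): ¬normal=1−0.70=0.30, brief=0.08, moderate=0.39; AND[max(0, a+b−1)] → w = 0.00
R3 (z=32.0): ¬severe=1−0.95=0.05, extended=0.77; AND[max(0, a+b−1)] → w = 0.00
R4 (z=34.0): normal=0.70, brief=0.08; AND[max(0, a+b−1)] → w = 0.00
Weighted average = (0.68·24.0 + 0.00·20.0 + 0.00·32.0 + 0.00·34.0) / (0.68 + 0.00 + 0.00 + 0.00)
  = 16.3200 / 0.6800 = 24.00

24.00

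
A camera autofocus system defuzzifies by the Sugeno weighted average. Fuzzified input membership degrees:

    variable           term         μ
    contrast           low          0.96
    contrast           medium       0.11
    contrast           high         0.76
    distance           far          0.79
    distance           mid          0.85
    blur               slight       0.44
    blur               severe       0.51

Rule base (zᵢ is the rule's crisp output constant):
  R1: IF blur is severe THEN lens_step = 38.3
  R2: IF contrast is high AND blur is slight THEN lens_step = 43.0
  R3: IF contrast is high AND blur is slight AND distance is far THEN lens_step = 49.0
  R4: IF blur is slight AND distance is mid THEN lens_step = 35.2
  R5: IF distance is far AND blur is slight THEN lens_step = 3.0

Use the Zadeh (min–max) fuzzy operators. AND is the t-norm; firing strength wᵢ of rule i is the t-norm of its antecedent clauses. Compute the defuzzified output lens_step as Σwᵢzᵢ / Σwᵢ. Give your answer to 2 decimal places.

33.84

R1 (z=38.3): severe=0.51 → w = 0.51
R2 (z=43.0): high=0.76, slight=0.44; AND[min(a, b)] → w = 0.44
R3 (z=49.0): high=0.76, slight=0.44, far=0.79; AND[min(a, b)] → w = 0.44
R4 (z=35.2): slight=0.44, mid=0.85; AND[min(a, b)] → w = 0.44
R5 (z=3.0): far=0.79, slight=0.44; AND[min(a, b)] → w = 0.44
Weighted average = (0.51·38.3 + 0.44·43.0 + 0.44·49.0 + 0.44·35.2 + 0.44·3.0) / (0.51 + 0.44 + 0.44 + 0.44 + 0.44)
  = 76.8210 / 2.2700 = 33.84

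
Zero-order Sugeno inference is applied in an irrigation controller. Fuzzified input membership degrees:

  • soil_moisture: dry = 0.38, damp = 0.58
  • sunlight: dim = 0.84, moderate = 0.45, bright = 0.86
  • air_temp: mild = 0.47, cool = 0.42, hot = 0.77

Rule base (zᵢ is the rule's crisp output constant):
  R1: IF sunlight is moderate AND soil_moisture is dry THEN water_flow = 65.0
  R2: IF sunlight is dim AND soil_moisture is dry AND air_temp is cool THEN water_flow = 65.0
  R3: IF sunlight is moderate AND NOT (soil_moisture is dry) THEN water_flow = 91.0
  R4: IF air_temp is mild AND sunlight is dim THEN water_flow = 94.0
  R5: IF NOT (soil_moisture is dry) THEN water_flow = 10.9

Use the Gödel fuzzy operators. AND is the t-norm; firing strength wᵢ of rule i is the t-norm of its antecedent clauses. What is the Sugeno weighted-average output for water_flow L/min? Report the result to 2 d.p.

R1 (z=65.0): moderate=0.45, dry=0.38; AND[min(a, b)] → w = 0.38
R2 (z=65.0): dim=0.84, dry=0.38, cool=0.42; AND[min(a, b)] → w = 0.38
R3 (z=91.0): moderate=0.45, ¬dry=1−0.38=0.62; AND[min(a, b)] → w = 0.45
R4 (z=94.0): mild=0.47, dim=0.84; AND[min(a, b)] → w = 0.47
R5 (z=10.9): ¬dry=1−0.38=0.62 → w = 0.62
Weighted average = (0.38·65.0 + 0.38·65.0 + 0.45·91.0 + 0.47·94.0 + 0.62·10.9) / (0.38 + 0.38 + 0.45 + 0.47 + 0.62)
  = 141.2880 / 2.3000 = 61.43

61.43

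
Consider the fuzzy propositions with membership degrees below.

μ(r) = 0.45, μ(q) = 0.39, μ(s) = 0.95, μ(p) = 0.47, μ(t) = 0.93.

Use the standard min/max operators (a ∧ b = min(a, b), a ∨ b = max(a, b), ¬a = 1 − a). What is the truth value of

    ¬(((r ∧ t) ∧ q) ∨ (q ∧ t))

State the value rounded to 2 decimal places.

r ∧ t = min(a, b) on (0.45, 0.93) = 0.45
(r ∧ t) ∧ q = min(a, b) on (0.45, 0.39) = 0.39
q ∧ t = min(a, b) on (0.39, 0.93) = 0.39
((r ∧ t) ∧ q) ∨ (q ∧ t) = max(a, b) on (0.39, 0.39) = 0.39
¬(((r ∧ t) ∧ q) ∨ (q ∧ t)) = 1 − 0.39 = 0.61

0.61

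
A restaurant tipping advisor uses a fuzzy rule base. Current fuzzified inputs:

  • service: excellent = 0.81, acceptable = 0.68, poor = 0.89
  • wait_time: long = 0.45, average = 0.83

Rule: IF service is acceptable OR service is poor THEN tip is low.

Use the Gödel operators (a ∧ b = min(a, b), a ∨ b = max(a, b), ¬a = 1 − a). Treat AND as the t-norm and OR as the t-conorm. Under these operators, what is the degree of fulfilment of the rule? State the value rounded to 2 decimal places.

0.89

firing strength: acceptable=0.68, poor=0.89; OR[max(a, b)] → w = 0.89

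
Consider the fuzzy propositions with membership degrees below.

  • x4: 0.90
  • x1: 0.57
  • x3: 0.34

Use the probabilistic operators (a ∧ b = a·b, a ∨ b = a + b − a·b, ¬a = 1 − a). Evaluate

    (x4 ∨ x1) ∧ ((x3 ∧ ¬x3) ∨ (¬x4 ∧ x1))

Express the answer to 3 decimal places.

x4 ∨ x1 = a + b − a·b on (0.9000, 0.5700) = 0.9570
¬x3 = 1 − 0.3400 = 0.6600
x3 ∧ ¬x3 = a·b on (0.3400, 0.6600) = 0.2244
¬x4 = 1 − 0.9000 = 0.1000
¬x4 ∧ x1 = a·b on (0.1000, 0.5700) = 0.0570
(x3 ∧ ¬x3) ∨ (¬x4 ∧ x1) = a + b − a·b on (0.2244, 0.0570) = 0.2686
(x4 ∨ x1) ∧ ((x3 ∧ ¬x3) ∨ (¬x4 ∧ x1)) = a·b on (0.9570, 0.2686) = 0.2571

0.257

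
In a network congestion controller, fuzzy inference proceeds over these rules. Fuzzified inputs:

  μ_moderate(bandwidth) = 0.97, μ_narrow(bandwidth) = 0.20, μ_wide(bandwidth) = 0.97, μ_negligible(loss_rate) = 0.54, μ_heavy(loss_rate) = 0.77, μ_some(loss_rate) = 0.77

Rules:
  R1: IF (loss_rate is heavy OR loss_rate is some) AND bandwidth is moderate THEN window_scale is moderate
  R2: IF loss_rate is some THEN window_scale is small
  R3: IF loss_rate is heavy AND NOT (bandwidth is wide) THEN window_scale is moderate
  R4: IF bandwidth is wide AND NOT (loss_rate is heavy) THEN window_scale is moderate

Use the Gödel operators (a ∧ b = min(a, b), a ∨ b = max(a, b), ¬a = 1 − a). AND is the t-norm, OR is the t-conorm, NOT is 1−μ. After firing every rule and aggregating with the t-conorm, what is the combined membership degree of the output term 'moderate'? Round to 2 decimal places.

R1: (heavy=0.77 OR some=0.77) = 0.77; AND[min(a, b)] with moderate=0.97 → w = 0.77
R2: some=0.77 → w = 0.77
R3: heavy=0.77, ¬wide=1−0.97=0.03; AND[min(a, b)] → w = 0.03
R4: wide=0.97, ¬heavy=1−0.77=0.23; AND[min(a, b)] → w = 0.23
Rules with consequent 'moderate': {R1, R3, R4} → strengths 0.77, 0.03, 0.23
Aggregate via t-conorm [max(a, b)]: 0.77

0.77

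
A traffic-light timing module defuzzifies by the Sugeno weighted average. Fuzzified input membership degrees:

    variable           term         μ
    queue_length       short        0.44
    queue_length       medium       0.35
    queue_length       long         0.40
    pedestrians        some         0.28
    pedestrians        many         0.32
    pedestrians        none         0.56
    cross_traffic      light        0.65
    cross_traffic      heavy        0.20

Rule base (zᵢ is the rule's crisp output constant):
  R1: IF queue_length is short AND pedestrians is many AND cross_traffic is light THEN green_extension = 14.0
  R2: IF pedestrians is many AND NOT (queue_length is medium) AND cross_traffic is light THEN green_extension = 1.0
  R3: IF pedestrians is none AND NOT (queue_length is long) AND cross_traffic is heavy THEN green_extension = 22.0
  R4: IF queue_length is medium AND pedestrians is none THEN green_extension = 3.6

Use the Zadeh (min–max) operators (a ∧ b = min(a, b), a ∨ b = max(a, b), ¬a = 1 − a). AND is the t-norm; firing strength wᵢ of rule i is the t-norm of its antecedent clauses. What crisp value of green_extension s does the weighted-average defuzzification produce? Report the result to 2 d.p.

R1 (z=14.0): short=0.44, many=0.32, light=0.65; AND[min(a, b)] → w = 0.32
R2 (z=1.0): many=0.32, ¬medium=1−0.35=0.65, light=0.65; AND[min(a, b)] → w = 0.32
R3 (z=22.0): none=0.56, ¬long=1−0.40=0.60, heavy=0.20; AND[min(a, b)] → w = 0.20
R4 (z=3.6): medium=0.35, none=0.56; AND[min(a, b)] → w = 0.35
Weighted average = (0.32·14.0 + 0.32·1.0 + 0.20·22.0 + 0.35·3.6) / (0.32 + 0.32 + 0.20 + 0.35)
  = 10.4600 / 1.1900 = 8.79

8.79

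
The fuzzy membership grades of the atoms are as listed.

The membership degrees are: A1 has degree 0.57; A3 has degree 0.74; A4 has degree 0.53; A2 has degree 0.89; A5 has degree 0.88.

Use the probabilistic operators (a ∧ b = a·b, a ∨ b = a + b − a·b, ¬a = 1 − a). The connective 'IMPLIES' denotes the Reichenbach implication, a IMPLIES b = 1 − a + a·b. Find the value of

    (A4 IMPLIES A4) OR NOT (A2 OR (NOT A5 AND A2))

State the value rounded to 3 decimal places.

A4 IMPLIES A4  [Reichenbach: 1 − a + a·b] with a=0.5300, b=0.5300 → 0.7509
NOT A5 = 1 − 0.8800 = 0.1200
NOT A5 AND A2 = a·b on (0.1200, 0.8900) = 0.1068
A2 OR (NOT A5 AND A2) = a + b − a·b on (0.8900, 0.1068) = 0.9017
NOT (A2 OR (NOT A5 AND A2)) = 1 − 0.9017 = 0.0983
(A4 IMPLIES A4) OR NOT (A2 OR (NOT A5 AND A2)) = a + b − a·b on (0.7509, 0.0983) = 0.7754

0.775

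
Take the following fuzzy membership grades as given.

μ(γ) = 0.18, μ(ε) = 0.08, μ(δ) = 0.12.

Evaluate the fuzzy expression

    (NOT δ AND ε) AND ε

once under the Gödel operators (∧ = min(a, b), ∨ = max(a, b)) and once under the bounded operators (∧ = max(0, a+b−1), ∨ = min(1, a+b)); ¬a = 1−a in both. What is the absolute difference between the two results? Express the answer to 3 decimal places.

Under Gödel:
  NOT δ = 1 − 0.12 = 0.88
  NOT δ AND ε = min(a, b) on (0.88, 0.08) = 0.08
  (NOT δ AND ε) AND ε = min(a, b) on (0.08, 0.08) = 0.08
  → value = 0.0800
Under bounded:
  NOT δ = 1 − 0.12 = 0.88
  NOT δ AND ε = max(0, a+b−1) on (0.88, 0.08) = 0.00
  (NOT δ AND ε) AND ε = max(0, a+b−1) on (0.00, 0.08) = 0.00
  → value = 0.0000
|0.0800 − 0.0000| = 0.080

0.080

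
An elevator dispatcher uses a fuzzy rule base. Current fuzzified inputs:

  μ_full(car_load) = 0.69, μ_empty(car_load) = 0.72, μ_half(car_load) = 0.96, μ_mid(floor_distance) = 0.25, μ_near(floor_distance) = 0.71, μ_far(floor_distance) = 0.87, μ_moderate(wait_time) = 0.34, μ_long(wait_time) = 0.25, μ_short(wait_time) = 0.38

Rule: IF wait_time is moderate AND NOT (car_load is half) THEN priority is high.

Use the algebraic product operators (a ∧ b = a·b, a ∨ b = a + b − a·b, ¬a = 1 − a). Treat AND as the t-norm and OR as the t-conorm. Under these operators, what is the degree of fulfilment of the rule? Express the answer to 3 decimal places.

0.014

firing strength: moderate=0.34, ¬half=1−0.96=0.04; AND[a·b] → w = 0.0136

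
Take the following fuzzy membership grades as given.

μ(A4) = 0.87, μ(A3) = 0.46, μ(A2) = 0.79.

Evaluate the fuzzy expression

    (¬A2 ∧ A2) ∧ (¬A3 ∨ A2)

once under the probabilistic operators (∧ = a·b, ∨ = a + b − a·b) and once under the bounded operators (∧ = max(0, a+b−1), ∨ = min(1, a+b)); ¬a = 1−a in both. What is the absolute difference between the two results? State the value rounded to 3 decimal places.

Under probabilistic:
  ¬A2 = 1 − 0.7900 = 0.2100
  ¬A2 ∧ A2 = a·b on (0.2100, 0.7900) = 0.1659
  ¬A3 = 1 − 0.4600 = 0.5400
  ¬A3 ∨ A2 = a + b − a·b on (0.5400, 0.7900) = 0.9034
  (¬A2 ∧ A2) ∧ (¬A3 ∨ A2) = a·b on (0.1659, 0.9034) = 0.1499
  → value = 0.1499
Under bounded:
  ¬A2 = 1 − 0.79 = 0.21
  ¬A2 ∧ A2 = max(0, a+b−1) on (0.21, 0.79) = 0.00
  ¬A3 = 1 − 0.46 = 0.54
  ¬A3 ∨ A2 = min(1, a+b) on (0.54, 0.79) = 1.00
  (¬A2 ∧ A2) ∧ (¬A3 ∨ A2) = max(0, a+b−1) on (0.00, 1.00) = 0.00
  → value = 0.0000
|0.1499 − 0.0000| = 0.150

0.150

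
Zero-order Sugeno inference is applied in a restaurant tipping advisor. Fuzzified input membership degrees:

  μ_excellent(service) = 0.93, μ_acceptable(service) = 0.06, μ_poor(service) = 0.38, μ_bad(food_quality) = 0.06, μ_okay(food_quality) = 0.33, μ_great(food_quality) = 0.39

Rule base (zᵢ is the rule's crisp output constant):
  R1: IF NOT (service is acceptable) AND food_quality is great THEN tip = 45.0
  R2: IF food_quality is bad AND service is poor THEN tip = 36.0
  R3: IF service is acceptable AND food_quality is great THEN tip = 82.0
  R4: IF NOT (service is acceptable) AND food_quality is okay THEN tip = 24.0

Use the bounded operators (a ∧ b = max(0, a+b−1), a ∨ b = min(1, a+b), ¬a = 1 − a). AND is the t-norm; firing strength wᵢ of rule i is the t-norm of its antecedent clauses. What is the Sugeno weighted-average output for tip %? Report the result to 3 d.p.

35.550

R1 (z=45.0): ¬acceptable=1−0.06=0.94, great=0.39; AND[max(0, a+b−1)] → w = 0.33
R2 (z=36.0): bad=0.06, poor=0.38; AND[max(0, a+b−1)] → w = 0.00
R3 (z=82.0): acceptable=0.06, great=0.39; AND[max(0, a+b−1)] → w = 0.00
R4 (z=24.0): ¬acceptable=1−0.06=0.94, okay=0.33; AND[max(0, a+b−1)] → w = 0.27
Weighted average = (0.33·45.0 + 0.00·36.0 + 0.00·82.0 + 0.27·24.0) / (0.33 + 0.00 + 0.00 + 0.27)
  = 21.3300 / 0.6000 = 35.550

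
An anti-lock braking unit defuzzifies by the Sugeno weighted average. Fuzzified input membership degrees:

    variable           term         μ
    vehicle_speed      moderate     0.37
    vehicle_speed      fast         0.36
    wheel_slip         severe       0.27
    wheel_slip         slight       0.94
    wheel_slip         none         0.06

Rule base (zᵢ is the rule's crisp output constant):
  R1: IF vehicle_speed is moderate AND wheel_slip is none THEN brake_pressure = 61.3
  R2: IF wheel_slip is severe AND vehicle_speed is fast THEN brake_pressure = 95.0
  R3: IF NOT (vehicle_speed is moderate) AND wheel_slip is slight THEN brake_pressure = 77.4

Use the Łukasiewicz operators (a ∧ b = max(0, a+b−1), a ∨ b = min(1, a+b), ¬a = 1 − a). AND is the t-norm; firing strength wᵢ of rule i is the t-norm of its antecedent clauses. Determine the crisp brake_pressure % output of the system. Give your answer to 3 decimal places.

R1 (z=61.3): moderate=0.37, none=0.06; AND[max(0, a+b−1)] → w = 0.00
R2 (z=95.0): severe=0.27, fast=0.36; AND[max(0, a+b−1)] → w = 0.00
R3 (z=77.4): ¬moderate=1−0.37=0.63, slight=0.94; AND[max(0, a+b−1)] → w = 0.57
Weighted average = (0.00·61.3 + 0.00·95.0 + 0.57·77.4) / (0.00 + 0.00 + 0.57)
  = 44.1180 / 0.5700 = 77.400

77.400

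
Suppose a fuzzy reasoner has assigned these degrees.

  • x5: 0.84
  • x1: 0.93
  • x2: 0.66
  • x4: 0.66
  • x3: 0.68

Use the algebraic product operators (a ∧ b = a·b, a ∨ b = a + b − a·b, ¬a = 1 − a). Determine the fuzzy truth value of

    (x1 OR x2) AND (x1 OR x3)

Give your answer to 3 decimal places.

x1 OR x2 = a + b − a·b on (0.9300, 0.6600) = 0.9762
x1 OR x3 = a + b − a·b on (0.9300, 0.6800) = 0.9776
(x1 OR x2) AND (x1 OR x3) = a·b on (0.9762, 0.9776) = 0.9543

0.954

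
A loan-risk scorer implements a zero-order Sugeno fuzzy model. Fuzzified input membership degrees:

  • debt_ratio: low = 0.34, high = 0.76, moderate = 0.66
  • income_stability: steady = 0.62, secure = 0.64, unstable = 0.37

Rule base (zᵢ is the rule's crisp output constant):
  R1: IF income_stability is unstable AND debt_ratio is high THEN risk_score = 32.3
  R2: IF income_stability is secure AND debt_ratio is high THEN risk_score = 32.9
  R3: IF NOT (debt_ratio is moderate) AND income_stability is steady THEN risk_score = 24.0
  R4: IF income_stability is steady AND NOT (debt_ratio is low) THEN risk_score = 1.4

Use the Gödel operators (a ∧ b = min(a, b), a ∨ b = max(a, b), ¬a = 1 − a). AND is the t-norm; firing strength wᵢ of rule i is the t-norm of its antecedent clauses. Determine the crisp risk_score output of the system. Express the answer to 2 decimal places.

R1 (z=32.3): unstable=0.37, high=0.76; AND[min(a, b)] → w = 0.37
R2 (z=32.9): secure=0.64, high=0.76; AND[min(a, b)] → w = 0.64
R3 (z=24.0): ¬moderate=1−0.66=0.34, steady=0.62; AND[min(a, b)] → w = 0.34
R4 (z=1.4): steady=0.62, ¬low=1−0.34=0.66; AND[min(a, b)] → w = 0.62
Weighted average = (0.37·32.3 + 0.64·32.9 + 0.34·24.0 + 0.62·1.4) / (0.37 + 0.64 + 0.34 + 0.62)
  = 42.0350 / 1.9700 = 21.34

21.34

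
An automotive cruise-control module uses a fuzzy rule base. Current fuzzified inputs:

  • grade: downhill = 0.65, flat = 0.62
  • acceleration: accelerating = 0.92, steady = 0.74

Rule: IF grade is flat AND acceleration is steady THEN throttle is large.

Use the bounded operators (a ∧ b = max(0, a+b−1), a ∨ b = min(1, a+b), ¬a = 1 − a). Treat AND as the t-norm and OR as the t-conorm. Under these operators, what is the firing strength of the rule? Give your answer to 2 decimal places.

0.36

firing strength: flat=0.62, steady=0.74; AND[max(0, a+b−1)] → w = 0.36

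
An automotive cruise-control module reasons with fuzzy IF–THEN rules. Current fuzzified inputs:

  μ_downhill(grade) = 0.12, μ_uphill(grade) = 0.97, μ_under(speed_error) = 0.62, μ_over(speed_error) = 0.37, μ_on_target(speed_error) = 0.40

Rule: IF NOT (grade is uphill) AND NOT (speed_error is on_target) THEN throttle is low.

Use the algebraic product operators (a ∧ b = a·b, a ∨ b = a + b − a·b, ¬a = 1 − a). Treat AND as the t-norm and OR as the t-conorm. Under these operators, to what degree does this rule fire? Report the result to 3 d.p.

0.018

firing strength: ¬uphill=1−0.97=0.03, ¬on_target=1−0.40=0.60; AND[a·b] → w = 0.0180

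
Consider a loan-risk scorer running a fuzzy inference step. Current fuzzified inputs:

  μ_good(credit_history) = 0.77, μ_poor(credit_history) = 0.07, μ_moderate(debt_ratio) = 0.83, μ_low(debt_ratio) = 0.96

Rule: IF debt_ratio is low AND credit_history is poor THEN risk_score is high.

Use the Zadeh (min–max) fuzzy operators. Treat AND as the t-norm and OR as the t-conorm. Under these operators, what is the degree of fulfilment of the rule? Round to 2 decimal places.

firing strength: low=0.96, poor=0.07; AND[min(a, b)] → w = 0.07

0.07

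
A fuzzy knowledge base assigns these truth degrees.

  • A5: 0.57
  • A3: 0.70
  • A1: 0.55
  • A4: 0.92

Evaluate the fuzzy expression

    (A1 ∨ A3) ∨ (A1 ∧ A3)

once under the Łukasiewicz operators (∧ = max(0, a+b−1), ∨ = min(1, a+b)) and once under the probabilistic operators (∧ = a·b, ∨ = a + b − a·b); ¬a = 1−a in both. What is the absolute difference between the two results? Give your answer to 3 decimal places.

0.083

Under Łukasiewicz:
  A1 ∨ A3 = min(1, a+b) on (0.55, 0.70) = 1.00
  A1 ∧ A3 = max(0, a+b−1) on (0.55, 0.70) = 0.25
  (A1 ∨ A3) ∨ (A1 ∧ A3) = min(1, a+b) on (1.00, 0.25) = 1.00
  → value = 1.0000
Under probabilistic:
  A1 ∨ A3 = a + b − a·b on (0.5500, 0.7000) = 0.8650
  A1 ∧ A3 = a·b on (0.5500, 0.7000) = 0.3850
  (A1 ∨ A3) ∨ (A1 ∧ A3) = a + b − a·b on (0.8650, 0.3850) = 0.9170
  → value = 0.9170
|1.0000 − 0.9170| = 0.083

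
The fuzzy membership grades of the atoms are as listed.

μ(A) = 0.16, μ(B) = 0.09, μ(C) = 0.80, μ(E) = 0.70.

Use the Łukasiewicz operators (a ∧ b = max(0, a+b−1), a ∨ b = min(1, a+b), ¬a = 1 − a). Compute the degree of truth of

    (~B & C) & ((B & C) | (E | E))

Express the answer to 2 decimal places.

~B = 1 − 0.09 = 0.91
~B & C = max(0, a+b−1) on (0.91, 0.80) = 0.71
B & C = max(0, a+b−1) on (0.09, 0.80) = 0.00
E | E = min(1, a+b) on (0.70, 0.70) = 1.00
(B & C) | (E | E) = min(1, a+b) on (0.00, 1.00) = 1.00
(~B & C) & ((B & C) | (E | E)) = max(0, a+b−1) on (0.71, 1.00) = 0.71

0.71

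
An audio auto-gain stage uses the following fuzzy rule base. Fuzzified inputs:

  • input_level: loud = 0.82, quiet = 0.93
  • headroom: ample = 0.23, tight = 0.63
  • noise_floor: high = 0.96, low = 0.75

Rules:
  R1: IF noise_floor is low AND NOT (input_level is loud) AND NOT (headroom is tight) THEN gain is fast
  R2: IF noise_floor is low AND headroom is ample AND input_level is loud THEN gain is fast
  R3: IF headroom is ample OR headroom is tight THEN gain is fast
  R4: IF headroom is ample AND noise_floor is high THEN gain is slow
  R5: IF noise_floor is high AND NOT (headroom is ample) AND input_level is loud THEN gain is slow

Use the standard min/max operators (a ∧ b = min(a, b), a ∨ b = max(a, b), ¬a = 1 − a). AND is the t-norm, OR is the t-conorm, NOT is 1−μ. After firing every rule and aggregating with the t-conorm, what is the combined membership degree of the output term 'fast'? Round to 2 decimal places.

R1: low=0.75, ¬loud=1−0.82=0.18, ¬tight=1−0.63=0.37; AND[min(a, b)] → w = 0.18
R2: low=0.75, ample=0.23, loud=0.82; AND[min(a, b)] → w = 0.23
R3: ample=0.23, tight=0.63; OR[max(a, b)] → w = 0.63
R4: ample=0.23, high=0.96; AND[min(a, b)] → w = 0.23
R5: high=0.96, ¬ample=1−0.23=0.77, loud=0.82; AND[min(a, b)] → w = 0.77
Rules with consequent 'fast': {R1, R2, R3} → strengths 0.18, 0.23, 0.63
Aggregate via t-conorm [max(a, b)]: 0.63

0.63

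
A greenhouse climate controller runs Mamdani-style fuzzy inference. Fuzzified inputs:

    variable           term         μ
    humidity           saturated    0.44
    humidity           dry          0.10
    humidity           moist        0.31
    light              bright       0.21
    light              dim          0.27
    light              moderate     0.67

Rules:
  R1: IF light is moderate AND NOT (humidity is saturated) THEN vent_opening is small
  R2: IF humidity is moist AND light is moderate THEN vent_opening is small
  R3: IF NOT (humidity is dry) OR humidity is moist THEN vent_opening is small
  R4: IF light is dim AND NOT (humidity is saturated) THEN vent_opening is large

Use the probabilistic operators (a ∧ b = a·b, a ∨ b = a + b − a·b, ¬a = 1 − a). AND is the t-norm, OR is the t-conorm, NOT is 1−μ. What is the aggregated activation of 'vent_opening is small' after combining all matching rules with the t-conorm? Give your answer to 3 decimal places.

R1: moderate=0.67, ¬saturated=1−0.44=0.56; AND[a·b] → w = 0.3752
R2: moist=0.31, moderate=0.67; AND[a·b] → w = 0.2077
R3: ¬dry=1−0.10=0.90, moist=0.31; OR[a + b − a·b] → w = 0.9310
R4: dim=0.27, ¬saturated=1−0.44=0.56; AND[a·b] → w = 0.1512
Rules with consequent 'small': {R1, R2, R3} → strengths 0.3752, 0.2077, 0.9310
Aggregate via t-conorm [a + b − a·b]: 0.9658

0.966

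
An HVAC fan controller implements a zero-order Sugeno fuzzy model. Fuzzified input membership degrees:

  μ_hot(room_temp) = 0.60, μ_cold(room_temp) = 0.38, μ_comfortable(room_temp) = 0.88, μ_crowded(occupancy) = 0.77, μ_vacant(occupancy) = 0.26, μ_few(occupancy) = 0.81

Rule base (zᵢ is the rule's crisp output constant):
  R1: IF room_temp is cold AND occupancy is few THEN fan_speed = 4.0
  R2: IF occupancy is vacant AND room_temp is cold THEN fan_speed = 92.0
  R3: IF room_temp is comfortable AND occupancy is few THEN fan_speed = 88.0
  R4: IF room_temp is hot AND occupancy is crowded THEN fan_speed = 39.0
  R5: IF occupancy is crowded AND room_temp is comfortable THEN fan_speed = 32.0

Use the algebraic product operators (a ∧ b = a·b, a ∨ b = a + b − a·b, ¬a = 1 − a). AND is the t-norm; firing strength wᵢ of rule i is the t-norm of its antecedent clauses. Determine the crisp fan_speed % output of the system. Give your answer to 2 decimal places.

R1 (z=4.0): cold=0.38, few=0.81; AND[a·b] → w = 0.3078
R2 (z=92.0): vacant=0.26, cold=0.38; AND[a·b] → w = 0.0988
R3 (z=88.0): comfortable=0.88, few=0.81; AND[a·b] → w = 0.7128
R4 (z=39.0): hot=0.60, crowded=0.77; AND[a·b] → w = 0.4620
R5 (z=32.0): crowded=0.77, comfortable=0.88; AND[a·b] → w = 0.6776
Weighted average = (0.3078·4.0 + 0.0988·92.0 + 0.7128·88.0 + 0.4620·39.0 + 0.6776·32.0) / (0.3078 + 0.0988 + 0.7128 + 0.4620 + 0.6776)
  = 112.7484 / 2.2590 = 49.91

49.91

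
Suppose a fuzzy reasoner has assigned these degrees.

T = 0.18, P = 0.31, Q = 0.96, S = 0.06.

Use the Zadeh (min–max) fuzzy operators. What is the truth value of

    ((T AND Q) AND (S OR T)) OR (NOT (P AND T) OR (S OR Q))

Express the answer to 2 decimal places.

0.96

T AND Q = min(a, b) on (0.18, 0.96) = 0.18
S OR T = max(a, b) on (0.06, 0.18) = 0.18
(T AND Q) AND (S OR T) = min(a, b) on (0.18, 0.18) = 0.18
P AND T = min(a, b) on (0.31, 0.18) = 0.18
NOT (P AND T) = 1 − 0.18 = 0.82
S OR Q = max(a, b) on (0.06, 0.96) = 0.96
NOT (P AND T) OR (S OR Q) = max(a, b) on (0.82, 0.96) = 0.96
((T AND Q) AND (S OR T)) OR (NOT (P AND T) OR (S OR Q)) = max(a, b) on (0.18, 0.96) = 0.96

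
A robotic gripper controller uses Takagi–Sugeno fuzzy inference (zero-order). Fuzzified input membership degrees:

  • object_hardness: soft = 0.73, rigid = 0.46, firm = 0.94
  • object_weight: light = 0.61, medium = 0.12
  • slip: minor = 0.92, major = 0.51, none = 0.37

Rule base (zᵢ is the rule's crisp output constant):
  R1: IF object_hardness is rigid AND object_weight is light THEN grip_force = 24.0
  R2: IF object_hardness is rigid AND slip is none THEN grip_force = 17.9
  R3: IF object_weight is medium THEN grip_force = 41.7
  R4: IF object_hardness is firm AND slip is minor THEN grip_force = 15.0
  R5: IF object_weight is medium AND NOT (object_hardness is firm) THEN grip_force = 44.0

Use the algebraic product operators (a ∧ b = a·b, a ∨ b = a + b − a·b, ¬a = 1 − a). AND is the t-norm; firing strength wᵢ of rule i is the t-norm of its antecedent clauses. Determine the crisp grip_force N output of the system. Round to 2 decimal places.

19.46

R1 (z=24.0): rigid=0.46, light=0.61; AND[a·b] → w = 0.2806
R2 (z=17.9): rigid=0.46, none=0.37; AND[a·b] → w = 0.1702
R3 (z=41.7): medium=0.12 → w = 0.1200
R4 (z=15.0): firm=0.94, minor=0.92; AND[a·b] → w = 0.8648
R5 (z=44.0): medium=0.12, ¬firm=1−0.94=0.06; AND[a·b] → w = 0.0072
Weighted average = (0.2806·24.0 + 0.1702·17.9 + 0.1200·41.7 + 0.8648·15.0 + 0.0072·44.0) / (0.2806 + 0.1702 + 0.1200 + 0.8648 + 0.0072)
  = 28.0738 / 1.4428 = 19.46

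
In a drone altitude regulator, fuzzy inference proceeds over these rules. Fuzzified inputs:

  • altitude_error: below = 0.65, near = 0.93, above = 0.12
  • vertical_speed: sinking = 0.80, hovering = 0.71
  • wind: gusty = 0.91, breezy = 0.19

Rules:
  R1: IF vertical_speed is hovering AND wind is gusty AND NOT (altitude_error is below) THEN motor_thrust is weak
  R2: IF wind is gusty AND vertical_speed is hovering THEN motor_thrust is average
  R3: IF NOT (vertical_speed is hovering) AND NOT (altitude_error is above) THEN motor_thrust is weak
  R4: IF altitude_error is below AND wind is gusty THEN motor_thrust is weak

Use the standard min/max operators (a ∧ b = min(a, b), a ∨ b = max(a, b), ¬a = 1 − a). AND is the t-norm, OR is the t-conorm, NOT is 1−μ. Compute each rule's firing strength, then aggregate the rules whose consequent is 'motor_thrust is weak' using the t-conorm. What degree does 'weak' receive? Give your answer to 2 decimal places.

0.65

R1: hovering=0.71, gusty=0.91, ¬below=1−0.65=0.35; AND[min(a, b)] → w = 0.35
R2: gusty=0.91, hovering=0.71; AND[min(a, b)] → w = 0.71
R3: ¬hovering=1−0.71=0.29, ¬above=1−0.12=0.88; AND[min(a, b)] → w = 0.29
R4: below=0.65, gusty=0.91; AND[min(a, b)] → w = 0.65
Rules with consequent 'weak': {R1, R3, R4} → strengths 0.35, 0.29, 0.65
Aggregate via t-conorm [max(a, b)]: 0.65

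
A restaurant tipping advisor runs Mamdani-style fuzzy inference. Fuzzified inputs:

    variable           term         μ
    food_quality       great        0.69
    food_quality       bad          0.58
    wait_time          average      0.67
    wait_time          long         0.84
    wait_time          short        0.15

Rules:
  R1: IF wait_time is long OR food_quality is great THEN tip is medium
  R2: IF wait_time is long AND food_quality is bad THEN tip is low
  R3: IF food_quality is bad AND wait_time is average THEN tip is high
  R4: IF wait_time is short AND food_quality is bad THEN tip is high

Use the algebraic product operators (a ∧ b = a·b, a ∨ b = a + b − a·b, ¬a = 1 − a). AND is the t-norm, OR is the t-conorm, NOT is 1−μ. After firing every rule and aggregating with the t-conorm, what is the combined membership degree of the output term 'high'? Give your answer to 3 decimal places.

0.442

R1: long=0.84, great=0.69; OR[a + b − a·b] → w = 0.9504
R2: long=0.84, bad=0.58; AND[a·b] → w = 0.4872
R3: bad=0.58, average=0.67; AND[a·b] → w = 0.3886
R4: short=0.15, bad=0.58; AND[a·b] → w = 0.0870
Rules with consequent 'high': {R3, R4} → strengths 0.3886, 0.0870
Aggregate via t-conorm [a + b − a·b]: 0.4418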